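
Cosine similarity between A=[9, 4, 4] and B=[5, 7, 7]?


A·B = 9·5 + 4·7 + 4·7 = 101
‖A‖ = √113 = 10.6301, ‖B‖ = √123 = 11.0905
cos = 101/(√113·√123) = 101/√13899 = 0.8567

0.8567


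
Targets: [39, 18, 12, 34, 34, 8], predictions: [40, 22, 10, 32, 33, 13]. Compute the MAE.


Absolute errors: |39-40|=1, |18-22|=4, |12-10|=2, |34-32|=2, |34-33|=1, |8-13|=5
Sum = 15
MAE = 15/6 = 5/2

5/2


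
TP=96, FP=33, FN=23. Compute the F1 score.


Precision = 96/129 = 0.7442
Recall = 96/119 = 0.8067
F1 = 2·P·R/(P+R) = 2·TP/(2·TP+FP+FN) = 192/(192+33+23) = 192/248 = 0.7742

0.7742


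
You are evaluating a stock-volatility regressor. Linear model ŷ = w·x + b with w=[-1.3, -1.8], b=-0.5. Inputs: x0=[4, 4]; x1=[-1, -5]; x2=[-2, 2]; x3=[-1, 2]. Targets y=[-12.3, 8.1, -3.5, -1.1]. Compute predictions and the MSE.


ŷ0 = (-1.3)·(4) + (-1.8)·(4) - 0.5 = -12.9
ŷ1 = (-1.3)·(-1) + (-1.8)·(-5) - 0.5 = 9.8
ŷ2 = (-1.3)·(-2) + (-1.8)·(2) - 0.5 = -1.5
ŷ3 = (-1.3)·(-1) + (-1.8)·(2) - 0.5 = -2.8
errors² = [0.36, 2.89, 4.0, 2.89]
MSE = 10.1400/4 = 2.535

2.535


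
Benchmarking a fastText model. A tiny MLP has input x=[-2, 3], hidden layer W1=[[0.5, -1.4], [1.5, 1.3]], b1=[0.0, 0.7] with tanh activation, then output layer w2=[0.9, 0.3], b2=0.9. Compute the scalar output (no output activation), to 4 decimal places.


z1[0] = (0.5)·(-2) + (-1.4)·(3) + 0.0 = -5.2
z1[1] = (1.5)·(-2) + (1.3)·(3) + 0.7 = 1.6
h = tanh(z1) = [-0.9999, 0.9217]
output = (0.9)·(-0.9999) + (0.3)·(0.9217) + 0.9 = 0.2766

0.2766


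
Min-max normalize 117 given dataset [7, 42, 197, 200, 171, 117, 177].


min=7, max=200
(117-7)/(200-7) = 110/193 = 0.5699

0.5699


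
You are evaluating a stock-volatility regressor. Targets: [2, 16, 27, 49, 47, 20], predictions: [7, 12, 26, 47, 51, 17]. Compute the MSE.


Squared errors: (2-7)²=25, (16-12)²=16, (27-26)²=1, (49-47)²=4, (47-51)²=16, (20-17)²=9
Sum = 71
MSE = 71/6 = 71/6

71/6


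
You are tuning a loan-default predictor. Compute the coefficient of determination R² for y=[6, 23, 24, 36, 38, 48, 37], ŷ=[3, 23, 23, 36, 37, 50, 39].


ȳ = 30.2857
SS_res = Σ(y-ŷ)² = 19
SS_tot = Σ(y-ȳ)² = 1133.43
R² = 1 - SS_res/SS_tot = 1 - 0.0168 = 0.9832

0.9832


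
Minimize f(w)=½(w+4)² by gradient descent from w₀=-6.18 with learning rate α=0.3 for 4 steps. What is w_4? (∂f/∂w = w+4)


step 1: grad = -6.18+4 = -2.18; w = -6.18 - 0.3·(-2.18) = -5.526
step 2: grad = -5.526+4 = -1.526; w = -5.526 - 0.3·(-1.526) = -5.0682
step 3: grad = -5.0682+4 = -1.0682; w = -5.0682 - 0.3·(-1.0682) = -4.74774
step 4: grad = -4.74774+4 = -0.74774; w = -4.74774 - 0.3·(-0.74774) = -4.523418

-4.523418


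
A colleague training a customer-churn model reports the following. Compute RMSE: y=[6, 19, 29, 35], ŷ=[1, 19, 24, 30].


MSE = 75/4 = 18.75
RMSE = √(75/4) = 4.3301

4.3301


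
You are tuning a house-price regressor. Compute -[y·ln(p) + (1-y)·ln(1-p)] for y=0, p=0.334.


BCE = -[y·ln(p) + (1-y)·ln(1-p)]
= -0 - 1·ln(1-0.334)
= -ln(0.666) = 0.4065

0.4065


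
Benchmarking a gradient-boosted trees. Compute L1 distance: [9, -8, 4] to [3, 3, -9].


d = |9-3| + |-8-3| + |4+ 9|
  = 6 + 11 + 13
  = 30

30


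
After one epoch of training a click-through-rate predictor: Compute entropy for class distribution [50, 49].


Probabilities: [50/99, 49/99] ≈ [0.5051, 0.4949]
H = -((50/99)·log₂(50/99) + (49/99)·log₂(49/99))
  = 0.9999 bits

0.9999 bits


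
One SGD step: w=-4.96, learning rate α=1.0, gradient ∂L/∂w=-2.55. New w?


w_new = w - α·∇
= -4.96 - 1.0·-2.55
= -4.96 + 2.55
= -2.41

-2.41


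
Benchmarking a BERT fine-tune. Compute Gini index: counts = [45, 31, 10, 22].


Probabilities: [45/108, 31/108, 10/108, 22/108] ≈ [0.4167, 0.287, 0.0926, 0.2037]
Σpᵢ² = (2025 + 961 + 100 + 484)/108² = 3570/11664
Gini = 1 - Σpᵢ² = 1 - 3570/11664 = 0.6939

0.6939


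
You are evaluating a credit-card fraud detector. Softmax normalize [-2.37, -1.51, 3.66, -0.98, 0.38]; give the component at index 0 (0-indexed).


Exponentials: e^-2.37=0.0935, e^-1.51=0.2209, e^3.66=38.8613, e^-0.98=0.3753, e^0.38=1.4623
Sum = 41.0133
Softmax = [0.0023, 0.0054, 0.9475, 0.0092, 0.0357]
p[0] = 0.0935/41.0133 = 0.0023

0.0023


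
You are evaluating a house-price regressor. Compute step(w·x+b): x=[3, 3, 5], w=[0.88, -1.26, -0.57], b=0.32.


z = (3)·(0.88) + (3)·(-1.26) + (5)·(-0.57) + 0.32
  = -3.67
step(z) = 0 (z<0)

0


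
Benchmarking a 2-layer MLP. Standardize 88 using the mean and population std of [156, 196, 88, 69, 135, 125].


μ = 128.1667, σ = 41.9262
z = (88 - 128.1667)/41.9262 = -0.958

-0.958


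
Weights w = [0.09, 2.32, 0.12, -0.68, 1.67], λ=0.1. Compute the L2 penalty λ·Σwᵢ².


‖w‖₂² = (0.09)² + (2.32)² + (0.12)² + (-0.68)² + (1.67)²
     = 0.0081 + 5.3824 + 0.0144 + 0.4624 + 2.7889
     = 8.6562
λ·‖w‖₂² = 0.1·8.6562 = 0.86562

0.86562


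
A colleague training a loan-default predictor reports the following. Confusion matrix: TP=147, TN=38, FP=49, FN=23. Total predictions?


Total = TP + TN + FP + FN
= 147 + 38 + 49 + 23
= 257
(Predicted positive: 196, predicted negative: 61)

257


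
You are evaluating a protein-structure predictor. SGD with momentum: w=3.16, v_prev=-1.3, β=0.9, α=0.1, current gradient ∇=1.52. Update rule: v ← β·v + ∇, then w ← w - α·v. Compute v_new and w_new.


v_new = 0.9·-1.3 + 1.52 = -1.17 + 1.52 = 0.35
w_new = 3.16 - 0.1·0.35 = 3.16 - 0.035 = 3.125

v_new=0.35, w_new=3.125


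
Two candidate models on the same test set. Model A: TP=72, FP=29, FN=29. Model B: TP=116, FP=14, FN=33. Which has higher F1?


Model A: P=72/101=0.7129, R=72/101=0.7129, F1=2PR/(P+R)=2TP/(2TP+FP+FN)=144/202=0.7129
Model B: P=116/130=0.8923, R=116/149=0.7785, F1=2PR/(P+R)=2TP/(2TP+FP+FN)=232/279=0.8315
0.7129 < 0.8315 → Model B

Model B


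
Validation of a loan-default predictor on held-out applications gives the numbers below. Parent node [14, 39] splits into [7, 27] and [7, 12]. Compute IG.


Parent = [14, 39], H_parent = 0.8329
H_left = 0.7335 (n=34), H_right = 0.9495 (n=19)
H_children = (34/53)·0.7335 + (19/53)·0.9495 = 0.8109
IG = 0.8329 - 0.8109 = 0.022

0.022


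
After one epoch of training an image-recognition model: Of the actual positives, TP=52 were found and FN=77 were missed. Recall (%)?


Recall = TP/(TP+FN)
= 52/(52+77)
= 52/129 = 40.31%

40.31%


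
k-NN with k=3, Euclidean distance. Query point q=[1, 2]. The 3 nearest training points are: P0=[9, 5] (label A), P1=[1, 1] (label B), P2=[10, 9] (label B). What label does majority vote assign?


d(q,P0) = 8.544  (label A)
d(q,P1) = 1.0  (label B)
d(q,P2) = 11.4018  (label B)
Votes: A=1, B=2
Majority → B

B


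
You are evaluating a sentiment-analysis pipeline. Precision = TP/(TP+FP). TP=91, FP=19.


Precision = TP/(TP+FP)
= 91/(91+19)
= 91/110 = 82.73%

82.73%


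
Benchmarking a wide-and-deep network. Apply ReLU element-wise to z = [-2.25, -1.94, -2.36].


ReLU(-2.25) = max(0, -2.25) = 0.0
ReLU(-1.94) = max(0, -1.94) = 0.0
ReLU(-2.36) = max(0, -2.36) = 0.0
result = [0.0, 0.0, 0.0]

[0.0, 0.0, 0.0]


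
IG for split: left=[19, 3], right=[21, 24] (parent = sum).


Parent = [40, 27], H_parent = 0.9727
H_left = 0.5746 (n=22), H_right = 0.9968 (n=45)
H_children = (22/67)·0.5746 + (45/67)·0.9968 = 0.8582
IG = 0.9727 - 0.8582 = 0.1145

0.1145


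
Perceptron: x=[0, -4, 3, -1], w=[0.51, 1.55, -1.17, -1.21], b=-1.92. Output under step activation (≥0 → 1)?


z = (0)·(0.51) + (-4)·(1.55) + (3)·(-1.17) + (-1)·(-1.21) - 1.92
  = -10.42
step(z) = 0 (z<0)

0


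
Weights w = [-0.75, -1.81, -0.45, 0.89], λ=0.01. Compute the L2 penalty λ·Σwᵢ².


‖w‖₂² = (-0.75)² + (-1.81)² + (-0.45)² + (0.89)²
     = 0.5625 + 3.2761 + 0.2025 + 0.7921
     = 4.8332
λ·‖w‖₂² = 0.01·4.8332 = 0.048332

0.048332


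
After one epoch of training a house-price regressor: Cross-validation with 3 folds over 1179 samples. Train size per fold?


Fold size = 1179/3 = 393
Training per fold = 1179 - 393 = 786

786


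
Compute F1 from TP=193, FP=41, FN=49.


Precision = 193/234 = 0.8248
Recall = 193/242 = 0.7975
F1 = 2·P·R/(P+R) = 2·TP/(2·TP+FP+FN) = 386/(386+41+49) = 386/476 = 0.8109

0.8109


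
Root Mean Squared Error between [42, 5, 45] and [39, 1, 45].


MSE = 25/3 = 8.3333
RMSE = √(25/3) = 2.8868

2.8868


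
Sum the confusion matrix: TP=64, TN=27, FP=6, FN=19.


Total = TP + TN + FP + FN
= 64 + 27 + 6 + 19
= 116
(Predicted positive: 70, predicted negative: 46)

116


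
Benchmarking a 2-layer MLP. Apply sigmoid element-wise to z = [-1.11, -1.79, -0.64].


σ(-1.11) = 1/(1+e^1.11) = 0.2479
σ(-1.79) = 1/(1+e^1.79) = 0.1431
σ(-0.64) = 1/(1+e^0.64) = 0.3452
result = [0.2479, 0.1431, 0.3452]

[0.2479, 0.1431, 0.3452]


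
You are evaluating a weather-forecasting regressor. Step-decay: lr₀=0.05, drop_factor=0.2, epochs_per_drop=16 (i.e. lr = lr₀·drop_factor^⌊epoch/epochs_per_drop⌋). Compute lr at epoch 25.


n_drops = ⌊25/16⌋ = 1
lr = 0.05·0.2^1 = 0.05·0.2 = 0.01

0.01


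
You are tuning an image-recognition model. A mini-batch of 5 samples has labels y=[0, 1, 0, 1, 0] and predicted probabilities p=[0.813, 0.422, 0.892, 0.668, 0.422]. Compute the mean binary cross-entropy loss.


L[0] = -ln(1-0.813) = -ln(0.187) = 1.6766
L[1] = -ln(0.422) = 0.8627
L[2] = -ln(1-0.892) = -ln(0.108) = 2.2256
L[3] = -ln(0.668) = 0.4035
L[4] = -ln(1-0.422) = -ln(0.578) = 0.5482
mean = (1.6766 + 0.8627 + 2.2256 + 0.4035 + 0.5482)/5 = 1.1433

1.1433


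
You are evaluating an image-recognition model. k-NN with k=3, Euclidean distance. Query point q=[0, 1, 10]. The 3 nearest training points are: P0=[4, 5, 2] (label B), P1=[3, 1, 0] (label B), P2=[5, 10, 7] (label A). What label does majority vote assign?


d(q,P0) = 9.798  (label B)
d(q,P1) = 10.4403  (label B)
d(q,P2) = 10.7238  (label A)
Votes: A=1, B=2
Majority → B

B


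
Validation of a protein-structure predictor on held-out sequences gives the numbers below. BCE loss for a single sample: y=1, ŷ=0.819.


BCE = -[y·ln(p) + (1-y)·ln(1-p)]
= -1·ln(0.819) - 0
= -ln(0.819) = 0.1997

0.1997


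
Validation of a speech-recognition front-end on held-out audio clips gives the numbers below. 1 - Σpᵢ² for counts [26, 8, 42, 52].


Probabilities: [26/128, 8/128, 42/128, 52/128] ≈ [0.2031, 0.0625, 0.3281, 0.4062]
Σpᵢ² = (676 + 64 + 1764 + 2704)/128² = 5208/16384
Gini = 1 - Σpᵢ² = 1 - 5208/16384 = 0.6821

0.6821


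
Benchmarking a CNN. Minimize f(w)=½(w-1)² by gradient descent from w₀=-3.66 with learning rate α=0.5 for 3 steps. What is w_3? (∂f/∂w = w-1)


step 1: grad = -3.66-1 = -4.66; w = -3.66 - 0.5·(-4.66) = -1.33
step 2: grad = -1.33-1 = -2.33; w = -1.33 - 0.5·(-2.33) = -0.165
step 3: grad = -0.165-1 = -1.165; w = -0.165 - 0.5·(-1.165) = 0.4175

0.4175


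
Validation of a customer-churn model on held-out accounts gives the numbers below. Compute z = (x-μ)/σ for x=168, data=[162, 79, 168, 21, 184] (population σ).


μ = 122.8, σ = 62.6208
z = (168 - 122.8)/62.6208 = 0.7218

0.7218


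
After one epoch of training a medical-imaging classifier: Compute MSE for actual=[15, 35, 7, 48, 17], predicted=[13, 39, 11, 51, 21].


Squared errors: (15-13)²=4, (35-39)²=16, (7-11)²=16, (48-51)²=9, (17-21)²=16
Sum = 61
MSE = 61/5 = 61/5

61/5


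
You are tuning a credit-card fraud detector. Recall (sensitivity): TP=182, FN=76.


Recall = TP/(TP+FN)
= 182/(182+76)
= 182/258 = 70.54%

70.54%


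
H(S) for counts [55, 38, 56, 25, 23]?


Probabilities: [55/197, 38/197, 56/197, 25/197, 23/197] ≈ [0.2792, 0.1929, 0.2843, 0.1269, 0.1168]
H = -((55/197)·log₂(55/197) + (38/197)·log₂(38/197) + (56/197)·log₂(56/197) + (25/197)·log₂(25/197) + (23/197)·log₂(23/197))
  = 2.2274 bits

2.2274 bits


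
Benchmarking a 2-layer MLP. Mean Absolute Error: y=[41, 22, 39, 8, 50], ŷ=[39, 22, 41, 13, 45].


Absolute errors: |41-39|=2, |22-22|=0, |39-41|=2, |8-13|=5, |50-45|=5
Sum = 14
MAE = 14/5 = 14/5

14/5


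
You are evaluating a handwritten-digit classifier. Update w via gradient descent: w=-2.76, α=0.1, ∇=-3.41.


w_new = w - α·∇
= -2.76 - 0.1·-3.41
= -2.76 + 0.341
= -2.419

-2.419


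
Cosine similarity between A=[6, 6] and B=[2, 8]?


A·B = 6·2 + 6·8 = 60
‖A‖ = √72 = 8.4853, ‖B‖ = √68 = 8.2462
cos = 60/(√72·√68) = 60/√4896 = 0.8575

0.8575


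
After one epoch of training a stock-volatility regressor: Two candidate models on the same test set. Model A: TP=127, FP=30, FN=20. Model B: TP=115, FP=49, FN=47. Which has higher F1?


Model A: P=127/157=0.8089, R=127/147=0.8639, F1=2PR/(P+R)=2TP/(2TP+FP+FN)=254/304=0.8355
Model B: P=115/164=0.7012, R=115/162=0.7099, F1=2PR/(P+R)=2TP/(2TP+FP+FN)=230/326=0.7055
0.8355 > 0.7055 → Model A

Model A


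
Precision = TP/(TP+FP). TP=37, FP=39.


Precision = TP/(TP+FP)
= 37/(37+39)
= 37/76 = 48.68%

48.68%


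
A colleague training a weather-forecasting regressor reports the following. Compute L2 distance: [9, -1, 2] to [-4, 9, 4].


d = √((9+ 4)² + (-1-9)² + (2-4)²)
  = √(169 + 100 + 4)
  = √273 = 16.5227

16.5227


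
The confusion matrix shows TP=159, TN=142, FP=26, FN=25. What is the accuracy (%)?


Accuracy = (TP+TN)/(TP+TN+FP+FN)
= (159+142)/(352)
= 301/352 = 85.51%

85.51%


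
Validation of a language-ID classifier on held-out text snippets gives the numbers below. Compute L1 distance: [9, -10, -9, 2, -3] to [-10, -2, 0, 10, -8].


d = |9+ 10| + |-10+ 2| + |-9-0| + |2-10| + |-3+ 8|
  = 19 + 8 + 9 + 8 + 5
  = 49

49


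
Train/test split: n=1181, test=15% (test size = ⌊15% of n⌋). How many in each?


Test = ⌊1181·15/100⌋ = 177
Train = 1181 - 177 = 1004

Train: 1004, Test: 177


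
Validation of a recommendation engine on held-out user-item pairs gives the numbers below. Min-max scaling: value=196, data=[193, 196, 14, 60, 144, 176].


min=14, max=196
(196-14)/(196-14) = 182/182 = 1.0

1.0


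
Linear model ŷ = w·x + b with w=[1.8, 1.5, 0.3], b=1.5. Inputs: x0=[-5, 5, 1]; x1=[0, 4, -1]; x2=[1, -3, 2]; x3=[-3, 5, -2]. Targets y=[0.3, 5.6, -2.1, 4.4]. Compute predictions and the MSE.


ŷ0 = (1.8)·(-5) + (1.5)·(5) + (0.3)·(1) + 1.5 = 0.3
ŷ1 = (1.8)·(0) + (1.5)·(4) + (0.3)·(-1) + 1.5 = 7.2
ŷ2 = (1.8)·(1) + (1.5)·(-3) + (0.3)·(2) + 1.5 = -0.6
ŷ3 = (1.8)·(-3) + (1.5)·(5) + (0.3)·(-2) + 1.5 = 3.0
errors² = [0.0, 2.56, 2.25, 1.96]
MSE = 6.7700/4 = 1.6925

1.6925


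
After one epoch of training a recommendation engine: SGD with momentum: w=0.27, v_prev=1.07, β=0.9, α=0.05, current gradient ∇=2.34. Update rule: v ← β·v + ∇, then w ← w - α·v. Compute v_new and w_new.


v_new = 0.9·1.07 + 2.34 = 0.963 + 2.34 = 3.303
w_new = 0.27 - 0.05·3.303 = 0.27 - 0.16515 = 0.10485

v_new=3.303, w_new=0.10485


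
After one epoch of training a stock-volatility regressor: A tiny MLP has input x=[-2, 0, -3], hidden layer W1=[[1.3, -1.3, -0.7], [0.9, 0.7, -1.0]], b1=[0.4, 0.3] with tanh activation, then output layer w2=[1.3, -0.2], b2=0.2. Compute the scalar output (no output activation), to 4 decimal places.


z1[0] = (1.3)·(-2) + (-1.3)·(0) + (-0.7)·(-3) + 0.4 = -0.1
z1[1] = (0.9)·(-2) + (0.7)·(0) + (-1.0)·(-3) + 0.3 = 1.5
h = tanh(z1) = [-0.0997, 0.9051]
output = (1.3)·(-0.0997) + (-0.2)·(0.9051) + 0.2 = -0.1106

-0.1106


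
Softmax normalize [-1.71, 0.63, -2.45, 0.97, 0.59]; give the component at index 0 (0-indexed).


Exponentials: e^-1.71=0.1809, e^0.63=1.8776, e^-2.45=0.0863, e^0.97=2.6379, e^0.59=1.804
Sum = 6.5867
Softmax = [0.0275, 0.2851, 0.0131, 0.4005, 0.2739]
p[0] = 0.1809/6.5867 = 0.0275

0.0275


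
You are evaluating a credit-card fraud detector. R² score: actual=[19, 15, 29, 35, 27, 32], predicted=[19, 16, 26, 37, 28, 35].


ȳ = 26.1667
SS_res = Σ(y-ŷ)² = 24
SS_tot = Σ(y-ȳ)² = 296.83
R² = 1 - SS_res/SS_tot = 1 - 0.0809 = 0.9191

0.9191


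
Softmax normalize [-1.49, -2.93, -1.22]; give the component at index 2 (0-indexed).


Exponentials: e^-1.49=0.2254, e^-2.93=0.0534, e^-1.22=0.2952
Sum = 0.574
Softmax = [0.3926, 0.093, 0.5143]
p[2] = 0.2952/0.574 = 0.5143

0.5143


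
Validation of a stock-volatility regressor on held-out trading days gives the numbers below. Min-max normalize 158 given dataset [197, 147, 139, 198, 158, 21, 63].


min=21, max=198
(158-21)/(198-21) = 137/177 = 0.774

0.774


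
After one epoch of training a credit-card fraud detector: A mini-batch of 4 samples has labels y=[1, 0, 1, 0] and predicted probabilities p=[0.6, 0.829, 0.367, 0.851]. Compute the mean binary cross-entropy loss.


L[0] = -ln(0.6) = 0.5108
L[1] = -ln(1-0.829) = -ln(0.171) = 1.7661
L[2] = -ln(0.367) = 1.0024
L[3] = -ln(1-0.851) = -ln(0.149) = 1.9038
mean = (0.5108 + 1.7661 + 1.0024 + 1.9038)/4 = 1.2958

1.2958


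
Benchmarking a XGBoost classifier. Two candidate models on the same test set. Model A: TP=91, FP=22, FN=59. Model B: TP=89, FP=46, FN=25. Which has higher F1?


Model A: P=91/113=0.8053, R=91/150=0.6067, F1=2PR/(P+R)=2TP/(2TP+FP+FN)=182/263=0.692
Model B: P=89/135=0.6593, R=89/114=0.7807, F1=2PR/(P+R)=2TP/(2TP+FP+FN)=178/249=0.7149
0.692 < 0.7149 → Model B

Model B


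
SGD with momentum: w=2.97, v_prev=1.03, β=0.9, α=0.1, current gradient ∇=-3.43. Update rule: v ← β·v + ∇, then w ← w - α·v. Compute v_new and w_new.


v_new = 0.9·1.03 - 3.43 = 0.927 - 3.43 = -2.503
w_new = 2.97 - 0.1·-2.503 = 2.97 + 0.2503 = 3.2203

v_new=-2.503, w_new=3.2203


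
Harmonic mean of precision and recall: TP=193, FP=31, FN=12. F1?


Precision = 193/224 = 0.8616
Recall = 193/205 = 0.9415
F1 = 2·P·R/(P+R) = 2·TP/(2·TP+FP+FN) = 386/(386+31+12) = 386/429 = 0.8998

0.8998


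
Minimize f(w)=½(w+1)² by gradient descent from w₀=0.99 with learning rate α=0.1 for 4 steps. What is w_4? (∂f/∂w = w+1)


step 1: grad = 0.99+1 = 1.99; w = 0.99 - 0.1·(1.99) = 0.791
step 2: grad = 0.791+1 = 1.791; w = 0.791 - 0.1·(1.791) = 0.6119
step 3: grad = 0.6119+1 = 1.6119; w = 0.6119 - 0.1·(1.6119) = 0.45071
step 4: grad = 0.45071+1 = 1.45071; w = 0.45071 - 0.1·(1.45071) = 0.305639

0.305639


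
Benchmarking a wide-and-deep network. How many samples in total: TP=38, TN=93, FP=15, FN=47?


Total = TP + TN + FP + FN
= 38 + 93 + 15 + 47
= 193
(Predicted positive: 53, predicted negative: 140)

193


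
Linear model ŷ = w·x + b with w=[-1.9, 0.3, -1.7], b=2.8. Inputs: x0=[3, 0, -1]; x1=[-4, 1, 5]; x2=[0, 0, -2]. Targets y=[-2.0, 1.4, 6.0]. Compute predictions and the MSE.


ŷ0 = (-1.9)·(3) + (0.3)·(0) + (-1.7)·(-1) + 2.8 = -1.2
ŷ1 = (-1.9)·(-4) + (0.3)·(1) + (-1.7)·(5) + 2.8 = 2.2
ŷ2 = (-1.9)·(0) + (0.3)·(0) + (-1.7)·(-2) + 2.8 = 6.2
errors² = [0.64, 0.64, 0.04]
MSE = 1.3200/3 = 0.44

0.44


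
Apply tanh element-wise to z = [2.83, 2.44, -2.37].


tanh(2.83) = 0.9931
tanh(2.44) = 0.9849
tanh(-2.37) = -0.9827
result = [0.9931, 0.9849, -0.9827]

[0.9931, 0.9849, -0.9827]


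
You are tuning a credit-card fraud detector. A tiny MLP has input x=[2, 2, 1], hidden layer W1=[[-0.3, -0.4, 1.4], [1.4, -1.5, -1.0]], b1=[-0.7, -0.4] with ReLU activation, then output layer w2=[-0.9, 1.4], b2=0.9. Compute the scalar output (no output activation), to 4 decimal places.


z1[0] = (-0.3)·(2) + (-0.4)·(2) + (1.4)·(1) - 0.7 = -0.7
z1[1] = (1.4)·(2) + (-1.5)·(2) + (-1.0)·(1) - 0.4 = -1.6
h = ReLU(z1) = [0.0, 0.0]
output = (-0.9)·(0.0) + (1.4)·(0.0) + 0.9 = 0.9

0.9


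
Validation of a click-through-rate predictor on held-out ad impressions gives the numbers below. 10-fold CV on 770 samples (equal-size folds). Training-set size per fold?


Fold size = 770/10 = 77
Training per fold = 770 - 77 = 693

693


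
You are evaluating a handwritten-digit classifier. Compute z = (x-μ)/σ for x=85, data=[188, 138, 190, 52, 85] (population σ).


μ = 130.6, σ = 55.0185
z = (85 - 130.6)/55.0185 = -0.8288

-0.8288


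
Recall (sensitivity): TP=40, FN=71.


Recall = TP/(TP+FN)
= 40/(40+71)
= 40/111 = 36.04%

36.04%


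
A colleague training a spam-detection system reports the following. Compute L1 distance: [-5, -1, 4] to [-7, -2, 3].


d = |-5+ 7| + |-1+ 2| + |4-3|
  = 2 + 1 + 1
  = 4

4


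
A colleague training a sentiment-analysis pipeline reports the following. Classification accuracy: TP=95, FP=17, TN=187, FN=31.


Accuracy = (TP+TN)/(TP+TN+FP+FN)
= (95+187)/(330)
= 282/330 = 85.45%

85.45%


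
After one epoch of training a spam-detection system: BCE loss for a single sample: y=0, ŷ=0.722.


BCE = -[y·ln(p) + (1-y)·ln(1-p)]
= -0 - 1·ln(1-0.722)
= -ln(0.278) = 1.2801

1.2801


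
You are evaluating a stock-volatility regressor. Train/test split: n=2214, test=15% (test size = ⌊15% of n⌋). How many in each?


Test = ⌊2214·15/100⌋ = 332
Train = 2214 - 332 = 1882

Train: 1882, Test: 332


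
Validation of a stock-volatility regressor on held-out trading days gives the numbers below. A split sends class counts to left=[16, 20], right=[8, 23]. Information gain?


Parent = [24, 43], H_parent = 0.9412
H_left = 0.9911 (n=36), H_right = 0.8238 (n=31)
H_children = (36/67)·0.9911 + (31/67)·0.8238 = 0.9137
IG = 0.9412 - 0.9137 = 0.0275

0.0275


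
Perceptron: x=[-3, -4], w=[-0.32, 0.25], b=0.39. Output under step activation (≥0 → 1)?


z = (-3)·(-0.32) + (-4)·(0.25) + 0.39
  = 0.35
step(z) = 1 (z≥0)

1


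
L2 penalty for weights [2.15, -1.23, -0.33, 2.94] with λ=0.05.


‖w‖₂² = (2.15)² + (-1.23)² + (-0.33)² + (2.94)²
     = 4.6225 + 1.5129 + 0.1089 + 8.6436
     = 14.8879
λ·‖w‖₂² = 0.05·14.8879 = 0.744395

0.744395


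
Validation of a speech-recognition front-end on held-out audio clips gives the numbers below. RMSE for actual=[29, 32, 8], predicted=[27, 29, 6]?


MSE = 17/3 = 5.6667
RMSE = √(17/3) = 2.3805

2.3805


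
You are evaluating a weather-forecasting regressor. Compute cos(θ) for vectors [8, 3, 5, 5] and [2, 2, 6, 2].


A·B = 8·2 + 3·2 + 5·6 + 5·2 = 62
‖A‖ = √123 = 11.0905, ‖B‖ = √48 = 6.9282
cos = 62/(√123·√48) = 62/√5904 = 0.8069

0.8069


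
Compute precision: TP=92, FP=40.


Precision = TP/(TP+FP)
= 92/(92+40)
= 92/132 = 69.7%

69.7%


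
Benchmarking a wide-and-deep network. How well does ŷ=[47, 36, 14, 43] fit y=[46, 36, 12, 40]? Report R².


ȳ = 33.5
SS_res = Σ(y-ŷ)² = 14
SS_tot = Σ(y-ȳ)² = 667
R² = 1 - SS_res/SS_tot = 1 - 0.021 = 0.979

0.979


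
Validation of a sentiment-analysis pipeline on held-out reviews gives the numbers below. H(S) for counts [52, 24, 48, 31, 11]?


Probabilities: [52/166, 24/166, 48/166, 31/166, 11/166] ≈ [0.3133, 0.1446, 0.2892, 0.1867, 0.0663]
H = -((52/166)·log₂(52/166) + (24/166)·log₂(24/166) + (48/166)·log₂(48/166) + (31/166)·log₂(31/166) + (11/166)·log₂(11/166))
  = 2.1571 bits

2.1571 bits


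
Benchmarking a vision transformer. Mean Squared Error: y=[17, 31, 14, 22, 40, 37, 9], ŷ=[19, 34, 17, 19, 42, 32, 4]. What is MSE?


Squared errors: (17-19)²=4, (31-34)²=9, (14-17)²=9, (22-19)²=9, (40-42)²=4, (37-32)²=25, (9-4)²=25
Sum = 85
MSE = 85/7 = 85/7

85/7


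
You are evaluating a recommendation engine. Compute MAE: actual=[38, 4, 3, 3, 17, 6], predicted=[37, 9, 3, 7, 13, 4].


Absolute errors: |38-37|=1, |4-9|=5, |3-3|=0, |3-7|=4, |17-13|=4, |6-4|=2
Sum = 16
MAE = 16/6 = 8/3

8/3


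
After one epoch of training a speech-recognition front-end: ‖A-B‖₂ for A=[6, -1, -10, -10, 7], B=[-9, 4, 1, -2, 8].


d = √((6+ 9)² + (-1-4)² + (-10-1)² + (-10+ 2)² + (7-8)²)
  = √(225 + 25 + 121 + 64 + 1)
  = √436 = 20.8806

20.8806


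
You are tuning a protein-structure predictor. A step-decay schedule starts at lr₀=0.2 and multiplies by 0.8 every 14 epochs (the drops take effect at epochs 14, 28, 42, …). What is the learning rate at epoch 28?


n_drops = ⌊28/14⌋ = 2
lr = 0.2·0.8^2 = 0.2·0.64 = 0.128

0.128


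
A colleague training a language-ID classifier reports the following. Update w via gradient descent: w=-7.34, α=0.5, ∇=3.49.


w_new = w - α·∇
= -7.34 - 0.5·3.49
= -7.34 - 1.745
= -9.085

-9.085


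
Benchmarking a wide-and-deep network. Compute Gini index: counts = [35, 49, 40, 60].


Probabilities: [35/184, 49/184, 40/184, 60/184] ≈ [0.1902, 0.2663, 0.2174, 0.3261]
Σpᵢ² = (1225 + 2401 + 1600 + 3600)/184² = 8826/33856
Gini = 1 - Σpᵢ² = 1 - 8826/33856 = 0.7393

0.7393


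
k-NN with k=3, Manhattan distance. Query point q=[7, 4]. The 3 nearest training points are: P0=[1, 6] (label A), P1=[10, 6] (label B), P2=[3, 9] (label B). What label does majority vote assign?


d(q,P0) = 8  (label A)
d(q,P1) = 5  (label B)
d(q,P2) = 9  (label B)
Votes: A=1, B=2
Majority → B

B


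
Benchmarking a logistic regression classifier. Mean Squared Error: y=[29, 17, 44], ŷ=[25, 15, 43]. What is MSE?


Squared errors: (29-25)²=16, (17-15)²=4, (44-43)²=1
Sum = 21
MSE = 21/3 = 7

7


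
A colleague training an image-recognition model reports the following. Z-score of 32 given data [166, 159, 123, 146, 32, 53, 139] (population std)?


μ = 116.8571, σ = 49.0581
z = (32 - 116.8571)/49.0581 = -1.7297

-1.7297


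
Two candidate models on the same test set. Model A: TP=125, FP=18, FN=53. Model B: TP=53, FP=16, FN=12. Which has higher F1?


Model A: P=125/143=0.8741, R=125/178=0.7022, F1=2PR/(P+R)=2TP/(2TP+FP+FN)=250/321=0.7788
Model B: P=53/69=0.7681, R=53/65=0.8154, F1=2PR/(P+R)=2TP/(2TP+FP+FN)=106/134=0.791
0.7788 < 0.791 → Model B

Model B


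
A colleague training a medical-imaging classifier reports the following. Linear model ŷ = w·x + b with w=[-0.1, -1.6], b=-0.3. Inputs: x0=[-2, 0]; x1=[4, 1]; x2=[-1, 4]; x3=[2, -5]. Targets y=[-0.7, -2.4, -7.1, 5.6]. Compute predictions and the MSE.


ŷ0 = (-0.1)·(-2) + (-1.6)·(0) - 0.3 = -0.1
ŷ1 = (-0.1)·(4) + (-1.6)·(1) - 0.3 = -2.3
ŷ2 = (-0.1)·(-1) + (-1.6)·(4) - 0.3 = -6.6
ŷ3 = (-0.1)·(2) + (-1.6)·(-5) - 0.3 = 7.5
errors² = [0.36, 0.01, 0.25, 3.61]
MSE = 4.2300/4 = 1.0575

1.0575


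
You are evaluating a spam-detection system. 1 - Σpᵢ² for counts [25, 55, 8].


Probabilities: [25/88, 55/88, 8/88] ≈ [0.2841, 0.625, 0.0909]
Σpᵢ² = (625 + 3025 + 64)/88² = 3714/7744
Gini = 1 - Σpᵢ² = 1 - 3714/7744 = 0.5204

0.5204


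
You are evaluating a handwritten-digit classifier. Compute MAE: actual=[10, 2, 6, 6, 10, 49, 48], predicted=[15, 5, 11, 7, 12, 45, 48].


Absolute errors: |10-15|=5, |2-5|=3, |6-11|=5, |6-7|=1, |10-12|=2, |49-45|=4, |48-48|=0
Sum = 20
MAE = 20/7 = 20/7

20/7


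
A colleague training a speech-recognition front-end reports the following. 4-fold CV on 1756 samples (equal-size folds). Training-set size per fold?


Fold size = 1756/4 = 439
Training per fold = 1756 - 439 = 1317

1317


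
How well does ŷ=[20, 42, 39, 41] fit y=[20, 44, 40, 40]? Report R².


ȳ = 36
SS_res = Σ(y-ŷ)² = 6
SS_tot = Σ(y-ȳ)² = 352
R² = 1 - SS_res/SS_tot = 1 - 0.017 = 0.983

0.983


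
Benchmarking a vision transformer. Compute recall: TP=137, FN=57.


Recall = TP/(TP+FN)
= 137/(137+57)
= 137/194 = 70.62%

70.62%


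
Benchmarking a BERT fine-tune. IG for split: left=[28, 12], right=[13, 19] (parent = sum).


Parent = [41, 31], H_parent = 0.986
H_left = 0.8813 (n=40), H_right = 0.9745 (n=32)
H_children = (40/72)·0.8813 + (32/72)·0.9745 = 0.9227
IG = 0.986 - 0.9227 = 0.0633

0.0633


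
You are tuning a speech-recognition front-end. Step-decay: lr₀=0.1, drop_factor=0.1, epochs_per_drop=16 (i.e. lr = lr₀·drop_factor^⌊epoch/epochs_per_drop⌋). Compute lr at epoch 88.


n_drops = ⌊88/16⌋ = 5
lr = 0.1·0.1^5 = 0.1·0.00001 = 0.000001

0.000001


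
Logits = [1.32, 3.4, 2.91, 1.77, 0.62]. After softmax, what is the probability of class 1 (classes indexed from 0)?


Exponentials: e^1.32=3.7434, e^3.4=29.9641, e^2.91=18.3568, e^1.77=5.8709, e^0.62=1.8589
Sum = 59.7941
Softmax = [0.0626, 0.5011, 0.307, 0.0982, 0.0311]
p[1] = 29.9641/59.7941 = 0.5011

0.5011


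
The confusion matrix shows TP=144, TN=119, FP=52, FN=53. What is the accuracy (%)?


Accuracy = (TP+TN)/(TP+TN+FP+FN)
= (144+119)/(368)
= 263/368 = 71.47%

71.47%


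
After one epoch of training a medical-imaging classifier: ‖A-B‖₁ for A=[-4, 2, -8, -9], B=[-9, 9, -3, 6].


d = |-4+ 9| + |2-9| + |-8+ 3| + |-9-6|
  = 5 + 7 + 5 + 15
  = 32

32


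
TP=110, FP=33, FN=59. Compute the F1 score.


Precision = 110/143 = 0.7692
Recall = 110/169 = 0.6509
F1 = 2·P·R/(P+R) = 2·TP/(2·TP+FP+FN) = 220/(220+33+59) = 220/312 = 0.7051

0.7051


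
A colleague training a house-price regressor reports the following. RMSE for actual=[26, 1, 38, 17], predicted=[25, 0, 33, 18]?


MSE = 28/4 = 7
RMSE = √(28/4) = 2.6458

2.6458


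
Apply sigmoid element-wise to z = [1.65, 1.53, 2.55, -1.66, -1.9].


σ(1.65) = 1/(1+e^-1.65) = 0.8389
σ(1.53) = 1/(1+e^-1.53) = 0.822
σ(2.55) = 1/(1+e^-2.55) = 0.9276
σ(-1.66) = 1/(1+e^1.66) = 0.1598
σ(-1.9) = 1/(1+e^1.9) = 0.1301
result = [0.8389, 0.822, 0.9276, 0.1598, 0.1301]

[0.8389, 0.822, 0.9276, 0.1598, 0.1301]


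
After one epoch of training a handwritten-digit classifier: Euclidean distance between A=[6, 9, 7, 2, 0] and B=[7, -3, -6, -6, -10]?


d = √((6-7)² + (9+ 3)² + (7+ 6)² + (2+ 6)² + (0+ 10)²)
  = √(1 + 144 + 169 + 64 + 100)
  = √478 = 21.8632

21.8632


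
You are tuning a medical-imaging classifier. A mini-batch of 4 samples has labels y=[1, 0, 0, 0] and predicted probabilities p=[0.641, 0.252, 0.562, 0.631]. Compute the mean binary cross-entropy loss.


L[0] = -ln(0.641) = 0.4447
L[1] = -ln(1-0.252) = -ln(0.748) = 0.2904
L[2] = -ln(1-0.562) = -ln(0.438) = 0.8255
L[3] = -ln(1-0.631) = -ln(0.369) = 0.997
mean = (0.4447 + 0.2904 + 0.8255 + 0.997)/4 = 0.6394

0.6394


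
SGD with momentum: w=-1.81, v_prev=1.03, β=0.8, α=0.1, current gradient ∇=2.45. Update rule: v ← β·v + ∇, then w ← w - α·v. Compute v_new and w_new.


v_new = 0.8·1.03 + 2.45 = 0.824 + 2.45 = 3.274
w_new = -1.81 - 0.1·3.274 = -1.81 - 0.3274 = -2.1374

v_new=3.274, w_new=-2.1374


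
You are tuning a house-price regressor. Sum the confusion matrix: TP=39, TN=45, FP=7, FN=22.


Total = TP + TN + FP + FN
= 39 + 45 + 7 + 22
= 113
(Predicted positive: 46, predicted negative: 67)

113


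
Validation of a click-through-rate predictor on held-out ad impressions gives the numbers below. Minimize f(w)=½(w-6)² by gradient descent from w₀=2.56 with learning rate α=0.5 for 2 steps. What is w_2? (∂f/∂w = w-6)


step 1: grad = 2.56-6 = -3.44; w = 2.56 - 0.5·(-3.44) = 4.28
step 2: grad = 4.28-6 = -1.72; w = 4.28 - 0.5·(-1.72) = 5.14

5.14


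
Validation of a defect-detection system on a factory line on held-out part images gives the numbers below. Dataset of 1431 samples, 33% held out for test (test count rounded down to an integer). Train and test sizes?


Test = ⌊1431·33/100⌋ = 472
Train = 1431 - 472 = 959

Train: 959, Test: 472


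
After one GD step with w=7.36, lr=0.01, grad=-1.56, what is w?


w_new = w - α·∇
= 7.36 - 0.01·-1.56
= 7.36 + 0.0156
= 7.3756

7.3756


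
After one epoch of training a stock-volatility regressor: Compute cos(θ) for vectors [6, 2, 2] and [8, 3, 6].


A·B = 6·8 + 2·3 + 2·6 = 66
‖A‖ = √44 = 6.6332, ‖B‖ = √109 = 10.4403
cos = 66/(√44·√109) = 66/√4796 = 0.953

0.953


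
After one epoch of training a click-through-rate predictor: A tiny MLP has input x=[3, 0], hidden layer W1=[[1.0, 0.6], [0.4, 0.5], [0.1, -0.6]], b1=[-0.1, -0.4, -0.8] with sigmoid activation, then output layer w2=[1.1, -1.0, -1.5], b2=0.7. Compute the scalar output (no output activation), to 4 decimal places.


z1[0] = (1.0)·(3) + (0.6)·(0) - 0.1 = 2.9
z1[1] = (0.4)·(3) + (0.5)·(0) - 0.4 = 0.8
z1[2] = (0.1)·(3) + (-0.6)·(0) - 0.8 = -0.5
h = sigmoid(z1) = [0.9478, 0.69, 0.3775]
output = (1.1)·(0.9478) + (-1.0)·(0.69) + (-1.5)·(0.3775) + 0.7 = 0.4863

0.4863


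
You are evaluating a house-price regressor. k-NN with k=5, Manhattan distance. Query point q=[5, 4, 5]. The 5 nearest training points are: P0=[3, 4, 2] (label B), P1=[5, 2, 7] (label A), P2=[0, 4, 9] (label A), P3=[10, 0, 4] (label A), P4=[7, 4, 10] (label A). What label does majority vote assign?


d(q,P0) = 5  (label B)
d(q,P1) = 4  (label A)
d(q,P2) = 9  (label A)
d(q,P3) = 10  (label A)
d(q,P4) = 7  (label A)
Votes: A=4, B=1
Majority → A

A


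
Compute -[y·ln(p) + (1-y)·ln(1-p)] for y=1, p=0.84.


BCE = -[y·ln(p) + (1-y)·ln(1-p)]
= -1·ln(0.84) - 0
= -ln(0.84) = 0.1744

0.1744


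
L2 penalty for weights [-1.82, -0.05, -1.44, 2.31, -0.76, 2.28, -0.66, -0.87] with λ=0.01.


‖w‖₂² = (-1.82)² + (-0.05)² + (-1.44)² + (2.31)² + (-0.76)² + (2.28)² + (-0.66)² + (-0.87)²
     = 3.3124 + 0.0025 + 2.0736 + 5.3361 + 0.5776 + 5.1984 + 0.4356 + 0.7569
     = 17.6931
λ·‖w‖₂² = 0.01·17.6931 = 0.176931

0.176931


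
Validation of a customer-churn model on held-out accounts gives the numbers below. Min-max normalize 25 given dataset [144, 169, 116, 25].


min=25, max=169
(25-25)/(169-25) = 0/144 = 0.0

0.0


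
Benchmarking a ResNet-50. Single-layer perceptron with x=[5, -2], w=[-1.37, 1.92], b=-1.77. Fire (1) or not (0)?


z = (5)·(-1.37) + (-2)·(1.92) - 1.77
  = -12.46
step(z) = 0 (z<0)

0


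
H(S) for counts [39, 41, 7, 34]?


Probabilities: [39/121, 41/121, 7/121, 34/121] ≈ [0.3223, 0.3388, 0.0579, 0.281]
H = -((39/121)·log₂(39/121) + (41/121)·log₂(41/121) + (7/121)·log₂(7/121) + (34/121)·log₂(34/121))
  = 1.808 bits

1.808 bits


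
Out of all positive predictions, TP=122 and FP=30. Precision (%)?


Precision = TP/(TP+FP)
= 122/(122+30)
= 122/152 = 80.26%

80.26%


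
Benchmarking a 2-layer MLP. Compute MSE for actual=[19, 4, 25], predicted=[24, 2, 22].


Squared errors: (19-24)²=25, (4-2)²=4, (25-22)²=9
Sum = 38
MSE = 38/3 = 38/3

38/3


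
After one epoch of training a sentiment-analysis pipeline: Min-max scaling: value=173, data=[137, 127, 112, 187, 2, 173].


min=2, max=187
(173-2)/(187-2) = 171/185 = 0.9243

0.9243


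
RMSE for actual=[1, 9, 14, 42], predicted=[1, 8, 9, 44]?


MSE = 30/4 = 7.5
RMSE = √(30/4) = 2.7386

2.7386


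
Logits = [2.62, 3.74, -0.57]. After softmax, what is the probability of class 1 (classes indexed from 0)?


Exponentials: e^2.62=13.7357, e^3.74=42.098, e^-0.57=0.5655
Sum = 56.3992
Softmax = [0.2435, 0.7464, 0.01]
p[1] = 42.098/56.3992 = 0.7464

0.7464


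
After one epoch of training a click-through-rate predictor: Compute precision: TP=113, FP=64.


Precision = TP/(TP+FP)
= 113/(113+64)
= 113/177 = 63.84%

63.84%


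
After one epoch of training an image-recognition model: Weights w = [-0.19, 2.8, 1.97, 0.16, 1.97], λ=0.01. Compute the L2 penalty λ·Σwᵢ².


‖w‖₂² = (-0.19)² + (2.8)² + (1.97)² + (0.16)² + (1.97)²
     = 0.0361 + 7.84 + 3.8809 + 0.0256 + 3.8809
     = 15.6635
λ·‖w‖₂² = 0.01·15.6635 = 0.156635

0.156635


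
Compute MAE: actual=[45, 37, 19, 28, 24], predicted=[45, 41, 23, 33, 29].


Absolute errors: |45-45|=0, |37-41|=4, |19-23|=4, |28-33|=5, |24-29|=5
Sum = 18
MAE = 18/5 = 18/5

18/5


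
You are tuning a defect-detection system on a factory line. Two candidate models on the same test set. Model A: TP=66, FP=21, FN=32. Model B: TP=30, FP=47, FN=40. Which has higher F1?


Model A: P=66/87=0.7586, R=66/98=0.6735, F1=2PR/(P+R)=2TP/(2TP+FP+FN)=132/185=0.7135
Model B: P=30/77=0.3896, R=30/70=0.4286, F1=2PR/(P+R)=2TP/(2TP+FP+FN)=60/147=0.4082
0.7135 > 0.4082 → Model A

Model A


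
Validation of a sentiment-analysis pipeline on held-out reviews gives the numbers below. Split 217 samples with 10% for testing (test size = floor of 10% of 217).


Test = ⌊217·10/100⌋ = 21
Train = 217 - 21 = 196

Train: 196, Test: 21


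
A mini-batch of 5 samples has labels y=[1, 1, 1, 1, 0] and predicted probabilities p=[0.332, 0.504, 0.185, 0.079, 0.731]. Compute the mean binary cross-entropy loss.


L[0] = -ln(0.332) = 1.1026
L[1] = -ln(0.504) = 0.6852
L[2] = -ln(0.185) = 1.6874
L[3] = -ln(0.079) = 2.5383
L[4] = -ln(1-0.731) = -ln(0.269) = 1.313
mean = (1.1026 + 0.6852 + 1.6874 + 2.5383 + 1.313)/5 = 1.4653

1.4653


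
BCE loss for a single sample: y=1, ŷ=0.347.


BCE = -[y·ln(p) + (1-y)·ln(1-p)]
= -1·ln(0.347) - 0
= -ln(0.347) = 1.0584

1.0584


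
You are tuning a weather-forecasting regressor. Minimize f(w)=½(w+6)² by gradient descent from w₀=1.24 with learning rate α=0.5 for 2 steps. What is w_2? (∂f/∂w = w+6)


step 1: grad = 1.24+6 = 7.24; w = 1.24 - 0.5·(7.24) = -2.38
step 2: grad = -2.38+6 = 3.62; w = -2.38 - 0.5·(3.62) = -4.19

-4.19


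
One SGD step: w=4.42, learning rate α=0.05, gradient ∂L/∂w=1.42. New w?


w_new = w - α·∇
= 4.42 - 0.05·1.42
= 4.42 - 0.071
= 4.349

4.349


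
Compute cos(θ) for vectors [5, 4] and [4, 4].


A·B = 5·4 + 4·4 = 36
‖A‖ = √41 = 6.4031, ‖B‖ = √32 = 5.6569
cos = 36/(√41·√32) = 36/√1312 = 0.9939

0.9939


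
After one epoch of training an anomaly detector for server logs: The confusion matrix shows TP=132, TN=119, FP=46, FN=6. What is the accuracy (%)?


Accuracy = (TP+TN)/(TP+TN+FP+FN)
= (132+119)/(303)
= 251/303 = 82.84%

82.84%


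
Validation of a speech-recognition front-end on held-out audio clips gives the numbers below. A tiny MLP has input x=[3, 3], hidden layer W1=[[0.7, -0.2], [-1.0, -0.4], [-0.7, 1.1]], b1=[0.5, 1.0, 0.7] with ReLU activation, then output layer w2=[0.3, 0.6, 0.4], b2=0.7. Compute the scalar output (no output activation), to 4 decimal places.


z1[0] = (0.7)·(3) + (-0.2)·(3) + 0.5 = 2.0
z1[1] = (-1.0)·(3) + (-0.4)·(3) + 1.0 = -3.2
z1[2] = (-0.7)·(3) + (1.1)·(3) + 0.7 = 1.9
h = ReLU(z1) = [2.0, 0.0, 1.9]
output = (0.3)·(2.0) + (0.6)·(0.0) + (0.4)·(1.9) + 0.7 = 2.06

2.06


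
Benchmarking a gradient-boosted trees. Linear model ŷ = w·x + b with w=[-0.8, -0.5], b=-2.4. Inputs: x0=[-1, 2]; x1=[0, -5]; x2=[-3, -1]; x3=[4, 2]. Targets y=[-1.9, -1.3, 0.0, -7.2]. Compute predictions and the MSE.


ŷ0 = (-0.8)·(-1) + (-0.5)·(2) - 2.4 = -2.6
ŷ1 = (-0.8)·(0) + (-0.5)·(-5) - 2.4 = 0.1
ŷ2 = (-0.8)·(-3) + (-0.5)·(-1) - 2.4 = 0.5
ŷ3 = (-0.8)·(4) + (-0.5)·(2) - 2.4 = -6.6
errors² = [0.49, 1.96, 0.25, 0.36]
MSE = 3.0600/4 = 0.765

0.765


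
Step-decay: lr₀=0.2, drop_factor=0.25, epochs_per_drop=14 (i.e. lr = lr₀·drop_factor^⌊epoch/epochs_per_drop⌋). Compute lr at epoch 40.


n_drops = ⌊40/14⌋ = 2
lr = 0.2·0.25^2 = 0.2·0.0625 = 0.0125

0.0125


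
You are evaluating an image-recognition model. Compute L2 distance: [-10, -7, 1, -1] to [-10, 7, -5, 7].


d = √((-10+ 10)² + (-7-7)² + (1+ 5)² + (-1-7)²)
  = √(0 + 196 + 36 + 64)
  = √296 = 17.2047

17.2047


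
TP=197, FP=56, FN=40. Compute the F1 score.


Precision = 197/253 = 0.7787
Recall = 197/237 = 0.8312
F1 = 2·P·R/(P+R) = 2·TP/(2·TP+FP+FN) = 394/(394+56+40) = 394/490 = 0.8041

0.8041


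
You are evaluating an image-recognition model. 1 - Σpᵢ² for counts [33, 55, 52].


Probabilities: [33/140, 55/140, 52/140] ≈ [0.2357, 0.3929, 0.3714]
Σpᵢ² = (1089 + 3025 + 2704)/140² = 6818/19600
Gini = 1 - Σpᵢ² = 1 - 6818/19600 = 0.6521

0.6521


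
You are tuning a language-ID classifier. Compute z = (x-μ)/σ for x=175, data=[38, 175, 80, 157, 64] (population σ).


μ = 102.8, σ = 53.6187
z = (175 - 102.8)/53.6187 = 1.3465

1.3465


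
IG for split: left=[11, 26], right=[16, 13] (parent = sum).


Parent = [27, 39], H_parent = 0.976
H_left = 0.878 (n=37), H_right = 0.9923 (n=29)
H_children = (37/66)·0.878 + (29/66)·0.9923 = 0.9282
IG = 0.976 - 0.9282 = 0.0478

0.0478
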